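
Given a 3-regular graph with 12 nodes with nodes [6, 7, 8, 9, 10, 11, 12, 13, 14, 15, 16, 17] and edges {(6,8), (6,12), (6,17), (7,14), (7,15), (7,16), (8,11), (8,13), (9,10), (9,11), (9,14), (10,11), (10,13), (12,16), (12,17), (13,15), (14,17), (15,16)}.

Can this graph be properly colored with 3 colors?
A valid 3-coloring: color 1: [6, 11, 14, 15]; color 2: [7, 9, 12, 13]; color 3: [8, 10, 16, 17].
(χ(G) = 3 ≤ 3.)

Yes, G is 3-colorable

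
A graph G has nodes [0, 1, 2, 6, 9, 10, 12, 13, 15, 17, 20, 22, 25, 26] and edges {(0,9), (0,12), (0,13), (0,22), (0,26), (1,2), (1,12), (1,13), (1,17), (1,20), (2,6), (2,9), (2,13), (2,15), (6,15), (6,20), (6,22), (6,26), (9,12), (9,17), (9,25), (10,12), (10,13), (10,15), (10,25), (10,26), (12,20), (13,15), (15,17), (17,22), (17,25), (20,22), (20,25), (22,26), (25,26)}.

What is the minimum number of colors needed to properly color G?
χ(G) = 4

Clique number ω(G) = 3 (lower bound: χ ≥ ω).
Suppose a proper 3-coloring c exists. The clique [0, 9, 12] takes 3 distinct colors; by symmetry let c(0) = 1, c(9) = 2, c(12) = 3.
- Vertex 1: neighbors [12] already have colors [3]; try each remaining color.
- Case c(1) = 1:
  - Vertex 2: neighbors [1, 9] already have colors [1, 2] ⇒ c(2) = 3.
  - Vertex 17: neighbors [1, 9] already have colors [1, 2] ⇒ c(17) = 3.
  - Vertex 20: neighbors [1, 12] already have colors [1, 3] ⇒ c(20) = 2.
  - Vertex 22: neighbors [0, 20, 17] already have colors [1, 2, 3] — all 3 colors blocked. Contradiction.
- Case c(1) = 2:
  - Vertex 13: neighbors [0, 1] already have colors [1, 2] ⇒ c(13) = 3.
  - Vertex 20: neighbors [1, 12] already have colors [2, 3] ⇒ c(20) = 1.
  - Vertex 25: neighbors [20, 9] already have colors [1, 2] ⇒ c(25) = 3.
  - Vertex 26: neighbors [0, 25] already have colors [1, 3] ⇒ c(26) = 2.
  - Vertex 6: neighbors [20, 26] already have colors [1, 2] ⇒ c(6) = 3.
  - Vertex 22: neighbors [0, 26, 6] already have colors [1, 2, 3] — all 3 colors blocked. Contradiction.
Every case ends in a contradiction, so G has no proper 3-coloring (χ ≥ 4).
The coloring below uses 4 colors, so χ(G) = 4.
A valid 4-coloring: color 1: [0, 2, 10, 17, 20]; color 2: [1, 9, 15, 26]; color 3: [6, 12, 13, 25]; color 4: [22].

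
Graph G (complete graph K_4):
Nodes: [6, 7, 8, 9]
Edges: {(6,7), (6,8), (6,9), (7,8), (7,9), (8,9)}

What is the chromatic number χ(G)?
χ(G) = 4

Clique number ω(G) = 4 (lower bound: χ ≥ ω).
The clique on [6, 7, 8, 9] has size 4, forcing χ ≥ 4, and the coloring below uses 4 colors, so χ(G) = 4.
A valid 4-coloring: color 1: [8]; color 2: [7]; color 3: [9]; color 4: [6].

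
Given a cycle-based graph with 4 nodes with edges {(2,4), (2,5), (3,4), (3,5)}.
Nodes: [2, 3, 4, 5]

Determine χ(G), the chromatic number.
χ(G) = 2

Clique number ω(G) = 2 (lower bound: χ ≥ ω).
The graph is bipartite (no odd cycle), so 2 colors suffice: χ(G) = 2.
A valid 2-coloring: color 1: [2, 3]; color 2: [4, 5].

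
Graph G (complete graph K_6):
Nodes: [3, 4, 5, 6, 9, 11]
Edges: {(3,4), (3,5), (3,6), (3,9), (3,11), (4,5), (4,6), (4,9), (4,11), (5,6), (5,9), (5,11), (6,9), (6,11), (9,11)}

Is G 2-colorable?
The clique on vertices [3, 4, 5, 6, 9, 11] has size 6 > 2, so it alone needs 6 colors.

No, G is not 2-colorable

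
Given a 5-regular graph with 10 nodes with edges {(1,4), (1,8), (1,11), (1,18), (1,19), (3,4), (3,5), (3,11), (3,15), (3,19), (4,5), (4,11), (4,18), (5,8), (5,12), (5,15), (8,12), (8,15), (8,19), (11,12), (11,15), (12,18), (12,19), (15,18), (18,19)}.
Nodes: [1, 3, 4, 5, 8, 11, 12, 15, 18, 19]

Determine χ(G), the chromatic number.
Clique number ω(G) = 3 (lower bound: χ ≥ ω).
Suppose a proper 3-coloring c exists. The clique [1, 4, 11] takes 3 distinct colors; by symmetry let c(1) = 1, c(4) = 2, c(11) = 3.
- Vertex 3: neighbors [4, 11] already have colors [2, 3] ⇒ c(3) = 1.
- Vertex 5: neighbors [3, 4] already have colors [1, 2] ⇒ c(5) = 3.
- Vertex 8: neighbors [1, 5] already have colors [1, 3] ⇒ c(8) = 2.
- Vertex 15: neighbors [3, 8, 5] already have colors [1, 2, 3] — all 3 colors blocked. Contradiction.
The forced assignments end in a contradiction, so G has no proper 3-coloring (χ ≥ 4).
The coloring below uses 4 colors, so χ(G) = 4.
A valid 4-coloring: color 1: [5, 11, 18]; color 2: [4, 15, 19]; color 3: [3, 8]; color 4: [1, 12].

χ(G) = 4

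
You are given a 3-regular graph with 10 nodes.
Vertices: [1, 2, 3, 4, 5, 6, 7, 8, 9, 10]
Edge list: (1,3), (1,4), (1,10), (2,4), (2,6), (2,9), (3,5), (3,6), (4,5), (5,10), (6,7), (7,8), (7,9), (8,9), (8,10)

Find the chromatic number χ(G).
Clique number ω(G) = 3 (lower bound: χ ≥ ω).
The clique on [7, 8, 9] has size 3, forcing χ ≥ 3, and the coloring below uses 3 colors, so χ(G) = 3.
A valid 3-coloring: color 1: [4, 6, 8]; color 2: [3, 9, 10]; color 3: [1, 2, 5, 7].

χ(G) = 3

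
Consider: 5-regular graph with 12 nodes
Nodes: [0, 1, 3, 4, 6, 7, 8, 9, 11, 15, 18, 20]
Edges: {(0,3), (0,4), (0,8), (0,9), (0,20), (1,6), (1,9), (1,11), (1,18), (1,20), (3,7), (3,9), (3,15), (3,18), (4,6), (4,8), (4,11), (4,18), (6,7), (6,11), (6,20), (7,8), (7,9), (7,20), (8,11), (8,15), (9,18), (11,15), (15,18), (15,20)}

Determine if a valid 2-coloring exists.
No, G is not 2-colorable

The clique on vertices [0, 4, 8] has size 3 > 2, so it alone needs 3 colors.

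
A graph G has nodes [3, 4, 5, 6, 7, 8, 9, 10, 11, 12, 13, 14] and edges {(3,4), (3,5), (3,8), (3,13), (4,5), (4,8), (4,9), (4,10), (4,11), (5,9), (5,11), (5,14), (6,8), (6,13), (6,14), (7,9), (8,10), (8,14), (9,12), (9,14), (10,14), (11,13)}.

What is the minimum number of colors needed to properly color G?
Clique number ω(G) = 3 (lower bound: χ ≥ ω).
The clique on [4, 8, 10] has size 3, forcing χ ≥ 3, and the coloring below uses 3 colors, so χ(G) = 3.
A valid 3-coloring: color 1: [4, 7, 12, 13, 14]; color 2: [5, 8]; color 3: [3, 6, 9, 10, 11].

χ(G) = 3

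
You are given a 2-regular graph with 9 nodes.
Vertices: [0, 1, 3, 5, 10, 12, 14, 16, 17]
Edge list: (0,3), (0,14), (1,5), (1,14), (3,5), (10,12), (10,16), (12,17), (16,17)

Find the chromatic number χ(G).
χ(G) = 3

Clique number ω(G) = 2 (lower bound: χ ≥ ω).
Odd cycle [14, 0, 3, 5, 1] needs 3 colors (χ ≥ 3).
The coloring below uses 3 colors, so χ(G) = 3.
A valid 3-coloring: color 1: [0, 5, 10, 17]; color 2: [3, 12, 14, 16]; color 3: [1].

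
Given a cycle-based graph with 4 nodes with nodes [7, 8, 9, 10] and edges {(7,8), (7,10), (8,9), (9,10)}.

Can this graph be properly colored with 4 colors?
A valid 4-coloring: color 1: [8, 10]; color 2: [7, 9].
(χ(G) = 2 ≤ 4.)

Yes, G is 4-colorable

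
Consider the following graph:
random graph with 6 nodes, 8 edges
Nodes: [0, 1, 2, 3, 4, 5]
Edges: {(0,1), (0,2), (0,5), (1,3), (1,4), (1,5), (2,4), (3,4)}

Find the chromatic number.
χ(G) = 3

Clique number ω(G) = 3 (lower bound: χ ≥ ω).
The clique on [0, 1, 5] has size 3, forcing χ ≥ 3, and the coloring below uses 3 colors, so χ(G) = 3.
A valid 3-coloring: color 1: [1, 2]; color 2: [0, 4]; color 3: [3, 5].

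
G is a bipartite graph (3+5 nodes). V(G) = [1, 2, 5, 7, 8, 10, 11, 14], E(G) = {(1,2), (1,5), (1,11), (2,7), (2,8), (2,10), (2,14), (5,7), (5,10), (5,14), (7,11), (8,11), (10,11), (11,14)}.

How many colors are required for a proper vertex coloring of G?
Clique number ω(G) = 2 (lower bound: χ ≥ ω).
The graph is bipartite (no odd cycle), so 2 colors suffice: χ(G) = 2.
A valid 2-coloring: color 1: [2, 5, 11]; color 2: [1, 7, 8, 10, 14].

χ(G) = 2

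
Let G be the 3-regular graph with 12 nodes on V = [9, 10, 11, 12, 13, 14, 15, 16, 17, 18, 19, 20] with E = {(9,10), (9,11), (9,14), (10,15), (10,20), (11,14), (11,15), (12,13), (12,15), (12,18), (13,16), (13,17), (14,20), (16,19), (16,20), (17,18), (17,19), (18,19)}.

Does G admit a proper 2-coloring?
No, G is not 2-colorable

The clique on vertices [9, 11, 14] has size 3 > 2, so it alone needs 3 colors.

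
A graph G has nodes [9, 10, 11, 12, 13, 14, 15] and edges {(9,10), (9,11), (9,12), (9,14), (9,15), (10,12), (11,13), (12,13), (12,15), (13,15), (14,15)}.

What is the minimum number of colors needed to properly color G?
Clique number ω(G) = 3 (lower bound: χ ≥ ω).
The clique on [9, 10, 12] has size 3, forcing χ ≥ 3, and the coloring below uses 3 colors, so χ(G) = 3.
A valid 3-coloring: color 1: [9, 13]; color 2: [10, 11, 15]; color 3: [12, 14].

χ(G) = 3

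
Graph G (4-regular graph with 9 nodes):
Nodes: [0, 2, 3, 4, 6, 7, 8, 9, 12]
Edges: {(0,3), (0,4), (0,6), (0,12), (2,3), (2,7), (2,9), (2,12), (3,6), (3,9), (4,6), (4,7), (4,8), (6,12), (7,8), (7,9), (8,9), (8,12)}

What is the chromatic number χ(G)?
Clique number ω(G) = 3 (lower bound: χ ≥ ω).
Suppose a proper 3-coloring c exists. The clique [0, 3, 6] takes 3 distinct colors; by symmetry let c(0) = 1, c(3) = 2, c(6) = 3.
- Vertex 4: neighbors [0, 6] already have colors [1, 3] ⇒ c(4) = 2.
- Vertex 12: neighbors [0, 6] already have colors [1, 3] ⇒ c(12) = 2.
- Vertex 7: neighbors [4] already have colors [2]; try each remaining color.
- Case c(7) = 1:
  - Vertex 9: neighbors [7, 3] already have colors [1, 2] ⇒ c(9) = 3.
  - Vertex 2: neighbors [7, 3, 9] already have colors [1, 2, 3] — all 3 colors blocked. Contradiction.
- Case c(7) = 3:
  - Vertex 9: neighbors [3, 7] already have colors [2, 3] ⇒ c(9) = 1.
  - Vertex 2: neighbors [9, 3, 7] already have colors [1, 2, 3] — all 3 colors blocked. Contradiction.
Every case ends in a contradiction, so G has no proper 3-coloring (χ ≥ 4).
The coloring below uses 4 colors, so χ(G) = 4.
A valid 4-coloring: color 1: [0, 2, 8]; color 2: [4, 9, 12]; color 3: [3, 7]; color 4: [6].

χ(G) = 4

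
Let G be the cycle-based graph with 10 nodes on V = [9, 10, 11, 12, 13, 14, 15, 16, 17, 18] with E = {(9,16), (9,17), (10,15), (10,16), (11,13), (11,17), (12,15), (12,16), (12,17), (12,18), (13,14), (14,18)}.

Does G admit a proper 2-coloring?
A valid 2-coloring: color 1: [9, 10, 11, 12, 14]; color 2: [13, 15, 16, 17, 18].
(χ(G) = 2 ≤ 2.)

Yes, G is 2-colorable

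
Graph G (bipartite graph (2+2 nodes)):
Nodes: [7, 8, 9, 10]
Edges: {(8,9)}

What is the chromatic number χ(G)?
Clique number ω(G) = 2 (lower bound: χ ≥ ω).
The graph is bipartite (no odd cycle), so 2 colors suffice: χ(G) = 2.
A valid 2-coloring: color 1: [7, 9, 10]; color 2: [8].

χ(G) = 2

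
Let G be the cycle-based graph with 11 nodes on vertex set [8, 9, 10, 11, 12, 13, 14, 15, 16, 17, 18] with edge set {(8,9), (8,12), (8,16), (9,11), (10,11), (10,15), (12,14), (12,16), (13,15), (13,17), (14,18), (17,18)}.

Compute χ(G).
χ(G) = 3

Clique number ω(G) = 3 (lower bound: χ ≥ ω).
The clique on [8, 12, 16] has size 3, forcing χ ≥ 3, and the coloring below uses 3 colors, so χ(G) = 3.
A valid 3-coloring: color 1: [8, 11, 14, 15, 17]; color 2: [9, 10, 12, 13, 18]; color 3: [16].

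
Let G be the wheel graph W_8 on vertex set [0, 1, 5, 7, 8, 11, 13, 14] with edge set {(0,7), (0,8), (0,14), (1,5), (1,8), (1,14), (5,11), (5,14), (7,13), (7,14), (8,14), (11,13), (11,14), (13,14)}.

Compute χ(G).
χ(G) = 4

Clique number ω(G) = 3 (lower bound: χ ≥ ω).
Odd cycle [7, 13, 11, 5, 1, 8, 0] needs 3 colors (χ ≥ 3).
Vertex 14 is adjacent to every vertex of [0, 1, 5, 7, 8, 11, 13], which already need 3 colors among themselves, so 14 needs a new color (χ ≥ 4).
The coloring below uses 4 colors, so χ(G) = 4.
A valid 4-coloring: color 1: [14]; color 2: [7, 8, 11]; color 3: [0, 5, 13]; color 4: [1].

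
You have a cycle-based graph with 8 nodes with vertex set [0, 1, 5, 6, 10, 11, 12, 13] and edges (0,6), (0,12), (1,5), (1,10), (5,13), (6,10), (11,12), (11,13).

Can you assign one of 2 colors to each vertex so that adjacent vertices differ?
A valid 2-coloring: color 1: [1, 6, 12, 13]; color 2: [0, 5, 10, 11].
(χ(G) = 2 ≤ 2.)

Yes, G is 2-colorable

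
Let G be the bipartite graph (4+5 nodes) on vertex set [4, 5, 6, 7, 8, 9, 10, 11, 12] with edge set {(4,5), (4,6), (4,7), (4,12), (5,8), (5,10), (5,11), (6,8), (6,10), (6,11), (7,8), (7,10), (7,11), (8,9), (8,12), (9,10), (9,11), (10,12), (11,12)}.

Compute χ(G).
Clique number ω(G) = 2 (lower bound: χ ≥ ω).
The graph is bipartite (no odd cycle), so 2 colors suffice: χ(G) = 2.
A valid 2-coloring: color 1: [4, 8, 10, 11]; color 2: [5, 6, 7, 9, 12].

χ(G) = 2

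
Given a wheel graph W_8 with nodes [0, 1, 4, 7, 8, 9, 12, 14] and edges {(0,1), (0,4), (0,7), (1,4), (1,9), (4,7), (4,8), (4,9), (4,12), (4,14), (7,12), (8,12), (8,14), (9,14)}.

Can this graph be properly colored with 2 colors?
The clique on vertices [0, 1, 4] has size 3 > 2, so it alone needs 3 colors.

No, G is not 2-colorable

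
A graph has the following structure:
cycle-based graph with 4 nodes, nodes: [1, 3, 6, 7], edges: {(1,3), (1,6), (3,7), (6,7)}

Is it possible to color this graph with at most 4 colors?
A valid 4-coloring: color 1: [3, 6]; color 2: [1, 7].
(χ(G) = 2 ≤ 4.)

Yes, G is 4-colorable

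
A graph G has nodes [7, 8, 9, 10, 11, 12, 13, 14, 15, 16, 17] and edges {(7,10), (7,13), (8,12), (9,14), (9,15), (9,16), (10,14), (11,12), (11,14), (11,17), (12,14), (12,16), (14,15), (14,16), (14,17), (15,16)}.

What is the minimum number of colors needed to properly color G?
Clique number ω(G) = 4 (lower bound: χ ≥ ω).
The clique on [9, 14, 15, 16] has size 4, forcing χ ≥ 4, and the coloring below uses 4 colors, so χ(G) = 4.
A valid 4-coloring: color 1: [7, 8, 14]; color 2: [10, 11, 13, 16]; color 3: [12, 15, 17]; color 4: [9].

χ(G) = 4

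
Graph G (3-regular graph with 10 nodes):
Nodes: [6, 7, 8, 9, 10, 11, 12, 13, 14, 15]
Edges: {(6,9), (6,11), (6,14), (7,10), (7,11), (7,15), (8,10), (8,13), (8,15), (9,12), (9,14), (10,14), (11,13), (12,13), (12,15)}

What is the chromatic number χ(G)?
Clique number ω(G) = 3 (lower bound: χ ≥ ω).
The clique on [6, 9, 14] has size 3, forcing χ ≥ 3, and the coloring below uses 3 colors, so χ(G) = 3.
A valid 3-coloring: color 1: [6, 10, 13, 15]; color 2: [7, 8, 12, 14]; color 3: [9, 11].

χ(G) = 3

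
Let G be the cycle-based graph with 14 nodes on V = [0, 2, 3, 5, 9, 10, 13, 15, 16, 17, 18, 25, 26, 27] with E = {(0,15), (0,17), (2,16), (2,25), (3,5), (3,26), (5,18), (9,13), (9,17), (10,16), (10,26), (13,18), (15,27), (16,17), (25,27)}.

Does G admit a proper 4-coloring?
Yes, G is 4-colorable

A valid 4-coloring: color 1: [0, 5, 13, 16, 25, 26]; color 2: [2, 3, 10, 15, 17, 18]; color 3: [9, 27].
(χ(G) = 3 ≤ 4.)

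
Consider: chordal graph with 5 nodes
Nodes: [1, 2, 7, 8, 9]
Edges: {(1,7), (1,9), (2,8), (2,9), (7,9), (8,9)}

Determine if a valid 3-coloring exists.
A valid 3-coloring: color 1: [9]; color 2: [2, 7]; color 3: [1, 8].
(χ(G) = 3 ≤ 3.)

Yes, G is 3-colorable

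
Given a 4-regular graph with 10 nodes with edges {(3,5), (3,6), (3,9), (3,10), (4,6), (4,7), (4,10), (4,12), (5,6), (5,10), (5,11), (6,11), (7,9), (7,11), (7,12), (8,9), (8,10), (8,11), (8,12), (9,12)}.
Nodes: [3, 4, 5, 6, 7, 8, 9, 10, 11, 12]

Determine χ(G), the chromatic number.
Clique number ω(G) = 3 (lower bound: χ ≥ ω).
Suppose a proper 3-coloring c exists. The clique [3, 5, 6] takes 3 distinct colors; by symmetry let c(3) = 1, c(5) = 2, c(6) = 3.
- Vertex 10: neighbors [3, 5] already have colors [1, 2] ⇒ c(10) = 3.
- Vertex 11: neighbors [5, 6] already have colors [2, 3] ⇒ c(11) = 1.
- Vertex 8: neighbors [11, 10] already have colors [1, 3] ⇒ c(8) = 2.
- Vertex 9: neighbors [3, 8] already have colors [1, 2] ⇒ c(9) = 3.
- Vertex 7: neighbors [11, 9] already have colors [1, 3] ⇒ c(7) = 2.
- Vertex 4: neighbors [7, 6] already have colors [2, 3] ⇒ c(4) = 1.
- Vertex 12: neighbors [4, 7, 9] already have colors [1, 2, 3] — all 3 colors blocked. Contradiction.
The forced assignments end in a contradiction, so G has no proper 3-coloring (χ ≥ 4).
The coloring below uses 4 colors, so χ(G) = 4.
A valid 4-coloring: color 1: [6, 9, 10]; color 2: [4, 5, 8]; color 3: [3, 11, 12]; color 4: [7].

χ(G) = 4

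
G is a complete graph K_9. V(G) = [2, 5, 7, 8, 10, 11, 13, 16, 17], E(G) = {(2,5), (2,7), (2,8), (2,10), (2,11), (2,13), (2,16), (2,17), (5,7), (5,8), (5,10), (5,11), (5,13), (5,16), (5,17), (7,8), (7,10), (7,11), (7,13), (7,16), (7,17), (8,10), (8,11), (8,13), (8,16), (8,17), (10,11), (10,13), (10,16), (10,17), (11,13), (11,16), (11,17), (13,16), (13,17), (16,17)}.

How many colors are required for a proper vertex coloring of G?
χ(G) = 9

Clique number ω(G) = 9 (lower bound: χ ≥ ω).
The clique on [2, 5, 7, 8, 10, 11, 13, 16, 17] has size 9, forcing χ ≥ 9, and the coloring below uses 9 colors, so χ(G) = 9.
A valid 9-coloring: color 1: [2]; color 2: [16]; color 3: [17]; color 4: [11]; color 5: [13]; color 6: [5]; color 7: [7]; color 8: [8]; color 9: [10].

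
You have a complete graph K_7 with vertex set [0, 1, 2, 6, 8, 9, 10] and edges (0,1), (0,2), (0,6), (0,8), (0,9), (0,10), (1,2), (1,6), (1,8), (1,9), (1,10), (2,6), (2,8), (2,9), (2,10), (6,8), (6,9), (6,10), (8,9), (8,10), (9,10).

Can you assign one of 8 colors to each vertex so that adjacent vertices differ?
A valid 8-coloring: color 1: [8]; color 2: [0]; color 3: [2]; color 4: [1]; color 5: [10]; color 6: [6]; color 7: [9].
(χ(G) = 7 ≤ 8.)

Yes, G is 8-colorable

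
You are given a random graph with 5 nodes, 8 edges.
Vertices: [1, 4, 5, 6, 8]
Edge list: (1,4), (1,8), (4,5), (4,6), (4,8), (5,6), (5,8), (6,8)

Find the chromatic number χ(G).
Clique number ω(G) = 4 (lower bound: χ ≥ ω).
The clique on [4, 5, 6, 8] has size 4, forcing χ ≥ 4, and the coloring below uses 4 colors, so χ(G) = 4.
A valid 4-coloring: color 1: [8]; color 2: [4]; color 3: [1, 6]; color 4: [5].

χ(G) = 4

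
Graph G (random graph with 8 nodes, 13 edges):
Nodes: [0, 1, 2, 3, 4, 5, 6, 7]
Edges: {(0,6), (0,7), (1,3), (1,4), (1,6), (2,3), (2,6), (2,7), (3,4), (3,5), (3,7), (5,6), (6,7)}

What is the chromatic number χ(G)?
χ(G) = 3

Clique number ω(G) = 3 (lower bound: χ ≥ ω).
The clique on [0, 6, 7] has size 3, forcing χ ≥ 3, and the coloring below uses 3 colors, so χ(G) = 3.
A valid 3-coloring: color 1: [3, 6]; color 2: [4, 5, 7]; color 3: [0, 1, 2].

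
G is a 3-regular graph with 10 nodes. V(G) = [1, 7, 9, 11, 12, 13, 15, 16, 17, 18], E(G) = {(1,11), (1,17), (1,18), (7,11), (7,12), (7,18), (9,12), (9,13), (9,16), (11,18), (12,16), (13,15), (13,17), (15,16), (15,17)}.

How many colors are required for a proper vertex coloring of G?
Clique number ω(G) = 3 (lower bound: χ ≥ ω).
The clique on [1, 11, 18] has size 3, forcing χ ≥ 3, and the coloring below uses 3 colors, so χ(G) = 3.
A valid 3-coloring: color 1: [1, 7, 13, 16]; color 2: [11, 12, 15]; color 3: [9, 17, 18].

χ(G) = 3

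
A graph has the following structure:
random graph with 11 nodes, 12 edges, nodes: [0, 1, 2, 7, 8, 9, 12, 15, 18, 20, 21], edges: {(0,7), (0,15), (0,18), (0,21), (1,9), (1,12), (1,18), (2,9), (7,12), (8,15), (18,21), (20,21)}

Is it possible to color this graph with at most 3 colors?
Yes, G is 3-colorable

A valid 3-coloring: color 1: [0, 1, 2, 8, 20]; color 2: [7, 9, 15, 21]; color 3: [12, 18].
(χ(G) = 3 ≤ 3.)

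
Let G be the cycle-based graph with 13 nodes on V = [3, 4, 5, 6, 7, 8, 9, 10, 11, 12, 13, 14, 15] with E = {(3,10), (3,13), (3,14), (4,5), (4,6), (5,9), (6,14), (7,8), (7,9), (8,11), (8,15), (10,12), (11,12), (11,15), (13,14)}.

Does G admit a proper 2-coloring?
The clique on vertices [3, 13, 14] has size 3 > 2, so it alone needs 3 colors.

No, G is not 2-colorable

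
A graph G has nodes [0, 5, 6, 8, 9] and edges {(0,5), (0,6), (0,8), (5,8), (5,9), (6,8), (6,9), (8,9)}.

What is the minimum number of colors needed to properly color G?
Clique number ω(G) = 3 (lower bound: χ ≥ ω).
The clique on [0, 5, 8] has size 3, forcing χ ≥ 3, and the coloring below uses 3 colors, so χ(G) = 3.
A valid 3-coloring: color 1: [8]; color 2: [0, 9]; color 3: [5, 6].

χ(G) = 3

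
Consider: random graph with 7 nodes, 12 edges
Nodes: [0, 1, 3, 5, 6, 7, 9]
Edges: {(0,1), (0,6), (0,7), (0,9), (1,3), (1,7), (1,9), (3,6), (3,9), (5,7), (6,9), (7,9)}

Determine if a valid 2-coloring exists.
No, G is not 2-colorable

The clique on vertices [0, 1, 7, 9] has size 4 > 2, so it alone needs 4 colors.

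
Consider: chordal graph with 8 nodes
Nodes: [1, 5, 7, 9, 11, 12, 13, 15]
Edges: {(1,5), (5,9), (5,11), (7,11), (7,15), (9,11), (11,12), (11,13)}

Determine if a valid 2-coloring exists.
No, G is not 2-colorable

The clique on vertices [5, 9, 11] has size 3 > 2, so it alone needs 3 colors.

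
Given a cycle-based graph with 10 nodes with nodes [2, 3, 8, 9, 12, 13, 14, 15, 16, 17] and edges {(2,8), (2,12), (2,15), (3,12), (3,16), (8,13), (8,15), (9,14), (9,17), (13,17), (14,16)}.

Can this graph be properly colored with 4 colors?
A valid 4-coloring: color 1: [8, 9, 12, 16]; color 2: [2, 3, 13, 14]; color 3: [15, 17].
(χ(G) = 3 ≤ 4.)

Yes, G is 4-colorable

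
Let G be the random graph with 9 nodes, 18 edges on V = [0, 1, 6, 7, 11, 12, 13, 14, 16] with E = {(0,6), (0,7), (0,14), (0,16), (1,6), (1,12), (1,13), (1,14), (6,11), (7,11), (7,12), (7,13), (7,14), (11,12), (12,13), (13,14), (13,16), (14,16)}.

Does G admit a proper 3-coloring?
A valid 3-coloring: color 1: [1, 7, 16]; color 2: [6, 12, 14]; color 3: [0, 11, 13].
(χ(G) = 3 ≤ 3.)

Yes, G is 3-colorable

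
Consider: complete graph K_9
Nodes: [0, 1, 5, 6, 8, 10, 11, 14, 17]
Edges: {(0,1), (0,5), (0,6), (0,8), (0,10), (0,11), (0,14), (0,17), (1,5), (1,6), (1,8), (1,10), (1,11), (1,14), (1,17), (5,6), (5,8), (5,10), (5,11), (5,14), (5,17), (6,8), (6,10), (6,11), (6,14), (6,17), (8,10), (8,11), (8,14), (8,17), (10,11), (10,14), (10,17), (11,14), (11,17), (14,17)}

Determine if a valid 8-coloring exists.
The clique on vertices [0, 1, 5, 6, 8, 10, 11, 14, 17] has size 9 > 8, so it alone needs 9 colors.

No, G is not 8-colorable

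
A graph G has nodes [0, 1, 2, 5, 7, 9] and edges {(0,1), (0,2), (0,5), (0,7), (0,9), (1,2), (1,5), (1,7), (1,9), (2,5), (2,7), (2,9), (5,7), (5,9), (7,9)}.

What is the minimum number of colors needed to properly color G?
Clique number ω(G) = 6 (lower bound: χ ≥ ω).
The clique on [0, 1, 2, 5, 7, 9] has size 6, forcing χ ≥ 6, and the coloring below uses 6 colors, so χ(G) = 6.
A valid 6-coloring: color 1: [2]; color 2: [7]; color 3: [0]; color 4: [9]; color 5: [1]; color 6: [5].

χ(G) = 6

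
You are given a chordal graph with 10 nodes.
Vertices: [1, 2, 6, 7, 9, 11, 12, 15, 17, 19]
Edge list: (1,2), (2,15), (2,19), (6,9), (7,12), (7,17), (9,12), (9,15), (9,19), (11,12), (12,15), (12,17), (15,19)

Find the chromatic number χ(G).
Clique number ω(G) = 3 (lower bound: χ ≥ ω).
The clique on [2, 15, 19] has size 3, forcing χ ≥ 3, and the coloring below uses 3 colors, so χ(G) = 3.
A valid 3-coloring: color 1: [1, 6, 12, 19]; color 2: [11, 15, 17]; color 3: [2, 7, 9].

χ(G) = 3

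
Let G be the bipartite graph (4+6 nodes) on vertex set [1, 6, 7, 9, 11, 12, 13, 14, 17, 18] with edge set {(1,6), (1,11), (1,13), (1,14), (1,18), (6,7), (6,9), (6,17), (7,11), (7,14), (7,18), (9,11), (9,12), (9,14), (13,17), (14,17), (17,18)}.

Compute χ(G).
χ(G) = 2

Clique number ω(G) = 2 (lower bound: χ ≥ ω).
The graph is bipartite (no odd cycle), so 2 colors suffice: χ(G) = 2.
A valid 2-coloring: color 1: [1, 7, 9, 17]; color 2: [6, 11, 12, 13, 14, 18].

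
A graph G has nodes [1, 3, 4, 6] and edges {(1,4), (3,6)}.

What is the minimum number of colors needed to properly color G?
χ(G) = 2

Clique number ω(G) = 2 (lower bound: χ ≥ ω).
The graph is bipartite (no odd cycle), so 2 colors suffice: χ(G) = 2.
A valid 2-coloring: color 1: [1, 6]; color 2: [3, 4].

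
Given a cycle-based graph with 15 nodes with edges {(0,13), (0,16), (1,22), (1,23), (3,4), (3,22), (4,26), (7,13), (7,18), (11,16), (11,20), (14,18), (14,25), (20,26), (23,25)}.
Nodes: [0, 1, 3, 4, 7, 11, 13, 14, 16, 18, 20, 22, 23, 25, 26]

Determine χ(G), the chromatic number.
Clique number ω(G) = 2 (lower bound: χ ≥ ω).
Odd cycle [7, 13, 0, 16, 11, 20, 26, 4, 3, 22, 1, 23, 25, 14, 18] needs 3 colors (χ ≥ 3).
The coloring below uses 3 colors, so χ(G) = 3.
A valid 3-coloring: color 1: [0, 1, 3, 7, 11, 14, 26]; color 2: [4, 13, 16, 18, 20, 22, 23]; color 3: [25].

χ(G) = 3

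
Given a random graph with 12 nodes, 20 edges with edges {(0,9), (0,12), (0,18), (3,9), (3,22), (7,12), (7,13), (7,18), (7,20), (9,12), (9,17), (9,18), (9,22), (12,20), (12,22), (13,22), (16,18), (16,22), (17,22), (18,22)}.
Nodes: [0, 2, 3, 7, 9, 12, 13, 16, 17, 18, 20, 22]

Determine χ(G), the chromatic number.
Clique number ω(G) = 3 (lower bound: χ ≥ ω).
The clique on [0, 9, 18] has size 3, forcing χ ≥ 3, and the coloring below uses 3 colors, so χ(G) = 3.
A valid 3-coloring: color 1: [0, 2, 7, 22]; color 2: [9, 13, 16, 20]; color 3: [3, 12, 17, 18].

χ(G) = 3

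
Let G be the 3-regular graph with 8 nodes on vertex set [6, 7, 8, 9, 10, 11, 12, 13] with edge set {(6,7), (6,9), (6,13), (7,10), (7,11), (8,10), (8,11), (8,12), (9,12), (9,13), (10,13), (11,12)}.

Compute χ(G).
Clique number ω(G) = 3 (lower bound: χ ≥ ω).
The clique on [6, 9, 13] has size 3, forcing χ ≥ 3, and the coloring below uses 3 colors, so χ(G) = 3.
A valid 3-coloring: color 1: [7, 8, 9]; color 2: [11, 13]; color 3: [6, 10, 12].

χ(G) = 3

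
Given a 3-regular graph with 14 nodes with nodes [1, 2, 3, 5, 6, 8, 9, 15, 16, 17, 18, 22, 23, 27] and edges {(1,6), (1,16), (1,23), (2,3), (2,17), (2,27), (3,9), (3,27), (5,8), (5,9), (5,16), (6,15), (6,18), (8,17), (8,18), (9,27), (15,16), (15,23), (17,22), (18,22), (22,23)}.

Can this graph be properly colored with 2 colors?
The clique on vertices [2, 3, 27] has size 3 > 2, so it alone needs 3 colors.

No, G is not 2-colorable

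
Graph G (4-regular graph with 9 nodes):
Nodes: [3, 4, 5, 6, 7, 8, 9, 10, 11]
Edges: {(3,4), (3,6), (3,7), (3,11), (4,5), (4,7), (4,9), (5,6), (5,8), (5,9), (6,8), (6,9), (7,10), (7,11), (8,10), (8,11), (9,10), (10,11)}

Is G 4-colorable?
A valid 4-coloring: color 1: [7, 8, 9]; color 2: [3, 5, 10]; color 3: [4, 6, 11].
(χ(G) = 3 ≤ 4.)

Yes, G is 4-colorable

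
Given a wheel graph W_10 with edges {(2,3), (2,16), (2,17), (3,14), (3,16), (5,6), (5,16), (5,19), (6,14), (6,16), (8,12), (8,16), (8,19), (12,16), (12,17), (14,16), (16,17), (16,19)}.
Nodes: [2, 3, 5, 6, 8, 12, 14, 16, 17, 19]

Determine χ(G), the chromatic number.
Clique number ω(G) = 3 (lower bound: χ ≥ ω).
Odd cycle [19, 5, 6, 14, 3, 2, 17, 12, 8] needs 3 colors (χ ≥ 3).
Vertex 16 is adjacent to every vertex of [2, 3, 5, 6, 8, 12, 14, 17, 19], which already need 3 colors among themselves, so 16 needs a new color (χ ≥ 4).
The coloring below uses 4 colors, so χ(G) = 4.
A valid 4-coloring: color 1: [16]; color 2: [3, 6, 12, 19]; color 3: [2, 5, 8, 14]; color 4: [17].

χ(G) = 4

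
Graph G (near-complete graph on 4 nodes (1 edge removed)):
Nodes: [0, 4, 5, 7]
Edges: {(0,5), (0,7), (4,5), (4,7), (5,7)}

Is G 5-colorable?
Yes, G is 5-colorable

A valid 5-coloring: color 1: [7]; color 2: [5]; color 3: [0, 4].
(χ(G) = 3 ≤ 5.)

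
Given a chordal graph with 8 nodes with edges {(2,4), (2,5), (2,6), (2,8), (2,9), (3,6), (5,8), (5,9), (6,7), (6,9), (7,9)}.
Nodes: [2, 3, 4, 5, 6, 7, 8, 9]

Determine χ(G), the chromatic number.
Clique number ω(G) = 3 (lower bound: χ ≥ ω).
The clique on [2, 5, 8] has size 3, forcing χ ≥ 3, and the coloring below uses 3 colors, so χ(G) = 3.
A valid 3-coloring: color 1: [2, 3, 7]; color 2: [4, 5, 6]; color 3: [8, 9].

χ(G) = 3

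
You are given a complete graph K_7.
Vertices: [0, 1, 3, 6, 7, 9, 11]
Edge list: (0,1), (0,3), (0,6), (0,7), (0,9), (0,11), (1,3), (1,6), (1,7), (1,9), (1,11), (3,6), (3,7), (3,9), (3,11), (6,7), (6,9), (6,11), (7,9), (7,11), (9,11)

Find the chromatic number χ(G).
Clique number ω(G) = 7 (lower bound: χ ≥ ω).
The clique on [0, 1, 3, 6, 7, 9, 11] has size 7, forcing χ ≥ 7, and the coloring below uses 7 colors, so χ(G) = 7.
A valid 7-coloring: color 1: [7]; color 2: [0]; color 3: [9]; color 4: [11]; color 5: [3]; color 6: [1]; color 7: [6].

χ(G) = 7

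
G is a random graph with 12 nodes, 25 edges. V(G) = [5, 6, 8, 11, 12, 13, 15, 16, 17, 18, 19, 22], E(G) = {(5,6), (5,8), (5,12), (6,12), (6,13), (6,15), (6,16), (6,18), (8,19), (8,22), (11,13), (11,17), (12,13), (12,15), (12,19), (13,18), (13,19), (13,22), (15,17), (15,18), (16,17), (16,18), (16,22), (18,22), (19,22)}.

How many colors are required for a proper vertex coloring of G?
χ(G) = 4

Clique number ω(G) = 3 (lower bound: χ ≥ ω).
Odd cycle [22, 18, 6, 12, 19] needs 3 colors (χ ≥ 3).
Vertex 13 is adjacent to every vertex of [6, 12, 18, 19, 22], which already need 3 colors among themselves, so 13 needs a new color (χ ≥ 4).
The coloring below uses 4 colors, so χ(G) = 4.
A valid 4-coloring: color 1: [6, 11, 22]; color 2: [8, 13, 15, 16]; color 3: [12, 17, 18]; color 4: [5, 19].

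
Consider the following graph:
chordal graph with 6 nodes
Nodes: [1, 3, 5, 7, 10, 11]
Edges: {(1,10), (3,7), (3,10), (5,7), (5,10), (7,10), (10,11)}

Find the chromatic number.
χ(G) = 3

Clique number ω(G) = 3 (lower bound: χ ≥ ω).
The clique on [3, 7, 10] has size 3, forcing χ ≥ 3, and the coloring below uses 3 colors, so χ(G) = 3.
A valid 3-coloring: color 1: [10]; color 2: [1, 7, 11]; color 3: [3, 5].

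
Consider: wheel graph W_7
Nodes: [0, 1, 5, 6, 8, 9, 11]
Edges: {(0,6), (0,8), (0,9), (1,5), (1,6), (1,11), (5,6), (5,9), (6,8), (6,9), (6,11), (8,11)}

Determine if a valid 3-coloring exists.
Yes, G is 3-colorable

A valid 3-coloring: color 1: [6]; color 2: [0, 5, 11]; color 3: [1, 8, 9].
(χ(G) = 3 ≤ 3.)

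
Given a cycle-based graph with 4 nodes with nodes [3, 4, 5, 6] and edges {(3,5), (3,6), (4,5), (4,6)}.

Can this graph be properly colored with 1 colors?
Edge (3,5) forces its endpoints to differ, so 1 color is not enough.

No, G is not 1-colorable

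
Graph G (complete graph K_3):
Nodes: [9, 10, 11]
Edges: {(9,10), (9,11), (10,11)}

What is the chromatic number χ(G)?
Clique number ω(G) = 3 (lower bound: χ ≥ ω).
The clique on [9, 10, 11] has size 3, forcing χ ≥ 3, and the coloring below uses 3 colors, so χ(G) = 3.
A valid 3-coloring: color 1: [9]; color 2: [11]; color 3: [10].

χ(G) = 3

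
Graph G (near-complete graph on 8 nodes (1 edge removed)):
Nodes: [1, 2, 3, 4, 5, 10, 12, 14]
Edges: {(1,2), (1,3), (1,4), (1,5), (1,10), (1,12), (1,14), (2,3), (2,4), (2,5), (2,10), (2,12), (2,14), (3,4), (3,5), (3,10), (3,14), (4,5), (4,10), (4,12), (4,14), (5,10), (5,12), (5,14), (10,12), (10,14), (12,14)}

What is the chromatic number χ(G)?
Clique number ω(G) = 7 (lower bound: χ ≥ ω).
The clique on [1, 2, 3, 4, 5, 10, 14] has size 7, forcing χ ≥ 7, and the coloring below uses 7 colors, so χ(G) = 7.
A valid 7-coloring: color 1: [5]; color 2: [2]; color 3: [10]; color 4: [14]; color 5: [1]; color 6: [4]; color 7: [3, 12].

χ(G) = 7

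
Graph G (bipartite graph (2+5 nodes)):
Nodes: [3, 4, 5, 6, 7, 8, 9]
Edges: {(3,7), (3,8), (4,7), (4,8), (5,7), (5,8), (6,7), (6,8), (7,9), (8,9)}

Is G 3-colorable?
Yes, G is 3-colorable

A valid 3-coloring: color 1: [7, 8]; color 2: [3, 4, 5, 6, 9].
(χ(G) = 2 ≤ 3.)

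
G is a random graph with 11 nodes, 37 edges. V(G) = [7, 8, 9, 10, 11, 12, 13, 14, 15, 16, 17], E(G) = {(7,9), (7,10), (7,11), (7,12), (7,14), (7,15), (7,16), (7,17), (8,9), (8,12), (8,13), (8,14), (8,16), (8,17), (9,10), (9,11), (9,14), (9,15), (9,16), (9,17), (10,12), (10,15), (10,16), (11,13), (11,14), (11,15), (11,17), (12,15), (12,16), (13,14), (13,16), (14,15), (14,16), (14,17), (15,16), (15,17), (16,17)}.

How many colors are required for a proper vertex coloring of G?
χ(G) = 6

Clique number ω(G) = 6 (lower bound: χ ≥ ω).
The clique on [7, 9, 14, 15, 16, 17] has size 6, forcing χ ≥ 6, and the coloring below uses 6 colors, so χ(G) = 6.
A valid 6-coloring: color 1: [11, 16]; color 2: [9, 12, 13]; color 3: [8, 15]; color 4: [7]; color 5: [10, 14]; color 6: [17].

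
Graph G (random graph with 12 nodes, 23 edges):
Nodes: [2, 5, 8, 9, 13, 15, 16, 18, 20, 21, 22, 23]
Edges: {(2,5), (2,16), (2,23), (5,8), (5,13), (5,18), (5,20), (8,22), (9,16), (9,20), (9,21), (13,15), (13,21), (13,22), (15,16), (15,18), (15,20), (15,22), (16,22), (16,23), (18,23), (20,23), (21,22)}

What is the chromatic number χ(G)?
χ(G) = 3

Clique number ω(G) = 3 (lower bound: χ ≥ ω).
The clique on [15, 16, 22] has size 3, forcing χ ≥ 3, and the coloring below uses 3 colors, so χ(G) = 3.
A valid 3-coloring: color 1: [5, 9, 22, 23]; color 2: [2, 8, 15, 21]; color 3: [13, 16, 18, 20].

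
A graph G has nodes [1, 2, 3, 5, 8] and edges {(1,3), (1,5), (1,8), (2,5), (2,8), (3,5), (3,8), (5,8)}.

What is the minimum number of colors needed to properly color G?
Clique number ω(G) = 4 (lower bound: χ ≥ ω).
The clique on [1, 3, 5, 8] has size 4, forcing χ ≥ 4, and the coloring below uses 4 colors, so χ(G) = 4.
A valid 4-coloring: color 1: [5]; color 2: [8]; color 3: [1, 2]; color 4: [3].

χ(G) = 4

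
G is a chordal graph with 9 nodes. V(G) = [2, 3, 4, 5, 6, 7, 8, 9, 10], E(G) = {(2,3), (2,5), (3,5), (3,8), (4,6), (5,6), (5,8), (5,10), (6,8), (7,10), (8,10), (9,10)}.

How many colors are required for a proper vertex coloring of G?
χ(G) = 3

Clique number ω(G) = 3 (lower bound: χ ≥ ω).
The clique on [5, 8, 10] has size 3, forcing χ ≥ 3, and the coloring below uses 3 colors, so χ(G) = 3.
A valid 3-coloring: color 1: [4, 5, 7, 9]; color 2: [2, 8]; color 3: [3, 6, 10].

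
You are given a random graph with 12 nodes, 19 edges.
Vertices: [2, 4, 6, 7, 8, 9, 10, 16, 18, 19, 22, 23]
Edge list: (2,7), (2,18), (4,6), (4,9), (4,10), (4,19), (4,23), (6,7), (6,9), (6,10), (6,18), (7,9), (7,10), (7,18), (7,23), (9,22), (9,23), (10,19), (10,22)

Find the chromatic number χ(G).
Clique number ω(G) = 3 (lower bound: χ ≥ ω).
The clique on [4, 10, 19] has size 3, forcing χ ≥ 3, and the coloring below uses 3 colors, so χ(G) = 3.
A valid 3-coloring: color 1: [4, 7, 8, 16, 22]; color 2: [9, 10, 18]; color 3: [2, 6, 19, 23].

χ(G) = 3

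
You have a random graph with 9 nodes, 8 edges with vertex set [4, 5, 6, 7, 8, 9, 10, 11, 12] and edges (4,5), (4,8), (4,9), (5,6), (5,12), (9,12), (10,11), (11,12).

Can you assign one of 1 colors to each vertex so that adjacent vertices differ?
No, G is not 1-colorable

Edge (4,8) forces its endpoints to differ, so 1 color is not enough.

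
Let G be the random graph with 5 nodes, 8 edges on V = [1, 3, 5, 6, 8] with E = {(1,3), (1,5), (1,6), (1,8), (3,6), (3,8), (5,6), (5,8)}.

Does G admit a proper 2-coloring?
No, G is not 2-colorable

The clique on vertices [1, 3, 8] has size 3 > 2, so it alone needs 3 colors.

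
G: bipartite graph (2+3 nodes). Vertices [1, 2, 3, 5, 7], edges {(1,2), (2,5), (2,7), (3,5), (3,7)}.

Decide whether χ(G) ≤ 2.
Yes, G is 2-colorable

A valid 2-coloring: color 1: [2, 3]; color 2: [1, 5, 7].
(χ(G) = 2 ≤ 2.)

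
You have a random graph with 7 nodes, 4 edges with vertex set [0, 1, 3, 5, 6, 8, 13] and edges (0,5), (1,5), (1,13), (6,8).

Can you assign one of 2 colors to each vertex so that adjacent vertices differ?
A valid 2-coloring: color 1: [0, 1, 3, 8]; color 2: [5, 6, 13].
(χ(G) = 2 ≤ 2.)

Yes, G is 2-colorable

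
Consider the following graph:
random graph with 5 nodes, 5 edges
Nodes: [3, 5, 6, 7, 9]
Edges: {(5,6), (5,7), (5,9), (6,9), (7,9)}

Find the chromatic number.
Clique number ω(G) = 3 (lower bound: χ ≥ ω).
The clique on [5, 6, 9] has size 3, forcing χ ≥ 3, and the coloring below uses 3 colors, so χ(G) = 3.
A valid 3-coloring: color 1: [3, 9]; color 2: [5]; color 3: [6, 7].

χ(G) = 3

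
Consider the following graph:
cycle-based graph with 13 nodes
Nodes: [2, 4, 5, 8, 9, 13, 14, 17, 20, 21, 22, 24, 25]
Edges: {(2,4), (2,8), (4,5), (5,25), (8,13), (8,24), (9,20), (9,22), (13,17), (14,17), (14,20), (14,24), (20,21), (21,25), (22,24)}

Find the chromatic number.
χ(G) = 3

Clique number ω(G) = 2 (lower bound: χ ≥ ω).
Odd cycle [24, 22, 9, 20, 14] needs 3 colors (χ ≥ 3).
The coloring below uses 3 colors, so χ(G) = 3.
A valid 3-coloring: color 1: [4, 8, 14, 21, 22]; color 2: [2, 13, 20, 24, 25]; color 3: [5, 9, 17].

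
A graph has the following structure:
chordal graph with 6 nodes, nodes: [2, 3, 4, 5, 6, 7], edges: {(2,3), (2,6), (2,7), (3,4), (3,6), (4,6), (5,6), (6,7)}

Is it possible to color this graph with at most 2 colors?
No, G is not 2-colorable

The clique on vertices [2, 3, 6] has size 3 > 2, so it alone needs 3 colors.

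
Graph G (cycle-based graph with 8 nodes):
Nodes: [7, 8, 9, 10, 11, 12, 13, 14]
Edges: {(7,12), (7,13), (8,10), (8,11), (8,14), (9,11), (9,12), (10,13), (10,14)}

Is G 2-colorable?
No, G is not 2-colorable

The clique on vertices [8, 10, 14] has size 3 > 2, so it alone needs 3 colors.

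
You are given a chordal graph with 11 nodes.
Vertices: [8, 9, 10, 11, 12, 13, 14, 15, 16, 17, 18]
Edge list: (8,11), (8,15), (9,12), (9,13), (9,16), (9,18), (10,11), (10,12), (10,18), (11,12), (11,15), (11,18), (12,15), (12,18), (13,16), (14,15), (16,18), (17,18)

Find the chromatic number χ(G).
Clique number ω(G) = 4 (lower bound: χ ≥ ω).
The clique on [10, 11, 12, 18] has size 4, forcing χ ≥ 4, and the coloring below uses 4 colors, so χ(G) = 4.
A valid 4-coloring: color 1: [13, 15, 18]; color 2: [8, 12, 14, 16, 17]; color 3: [9, 11]; color 4: [10].

χ(G) = 4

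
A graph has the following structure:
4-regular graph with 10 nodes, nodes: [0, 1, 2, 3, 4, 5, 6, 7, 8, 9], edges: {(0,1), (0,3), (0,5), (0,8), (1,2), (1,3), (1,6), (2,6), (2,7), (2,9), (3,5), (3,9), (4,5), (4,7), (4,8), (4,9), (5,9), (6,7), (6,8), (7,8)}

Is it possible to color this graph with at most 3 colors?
No, G is not 3-colorable

Suppose a proper 3-coloring c exists. The clique [0, 1, 3] takes 3 distinct colors; by symmetry let c(0) = 1, c(1) = 2, c(3) = 3.
- Vertex 5: neighbors [0, 3] already have colors [1, 3] ⇒ c(5) = 2.
- Vertex 9: neighbors [5, 3] already have colors [2, 3] ⇒ c(9) = 1.
- Vertex 2: neighbors [9, 1] already have colors [1, 2] ⇒ c(2) = 3.
- Vertex 4: neighbors [9, 5] already have colors [1, 2] ⇒ c(4) = 3.
- Vertex 6: neighbors [1, 2] already have colors [2, 3] ⇒ c(6) = 1.
- Vertex 7: neighbors [6, 2] already have colors [1, 3] ⇒ c(7) = 2.
- Vertex 8: neighbors [0, 7, 4] already have colors [1, 2, 3] — all 3 colors blocked. Contradiction.
The forced assignments end in a contradiction, so G has no proper 3-coloring (χ ≥ 4).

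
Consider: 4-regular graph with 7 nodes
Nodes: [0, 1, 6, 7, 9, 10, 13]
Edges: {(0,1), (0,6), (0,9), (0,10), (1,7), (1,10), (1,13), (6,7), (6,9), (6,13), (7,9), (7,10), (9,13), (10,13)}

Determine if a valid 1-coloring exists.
No, G is not 1-colorable

The clique on vertices [0, 1, 10] has size 3 > 1, so it alone needs 3 colors.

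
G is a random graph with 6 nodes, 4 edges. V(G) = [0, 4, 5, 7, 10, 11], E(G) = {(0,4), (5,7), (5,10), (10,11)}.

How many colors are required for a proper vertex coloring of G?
Clique number ω(G) = 2 (lower bound: χ ≥ ω).
The graph is bipartite (no odd cycle), so 2 colors suffice: χ(G) = 2.
A valid 2-coloring: color 1: [4, 7, 10]; color 2: [0, 5, 11].

χ(G) = 2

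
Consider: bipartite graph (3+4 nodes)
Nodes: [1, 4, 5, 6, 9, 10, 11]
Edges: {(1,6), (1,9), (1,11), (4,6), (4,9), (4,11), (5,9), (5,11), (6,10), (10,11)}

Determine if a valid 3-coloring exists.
A valid 3-coloring: color 1: [6, 9, 11]; color 2: [1, 4, 5, 10].
(χ(G) = 2 ≤ 3.)

Yes, G is 3-colorable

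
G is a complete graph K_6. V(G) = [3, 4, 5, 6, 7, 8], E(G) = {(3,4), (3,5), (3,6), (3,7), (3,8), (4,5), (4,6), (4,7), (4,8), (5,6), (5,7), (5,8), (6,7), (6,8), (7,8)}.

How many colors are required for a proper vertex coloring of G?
Clique number ω(G) = 6 (lower bound: χ ≥ ω).
The clique on [3, 4, 5, 6, 7, 8] has size 6, forcing χ ≥ 6, and the coloring below uses 6 colors, so χ(G) = 6.
A valid 6-coloring: color 1: [6]; color 2: [4]; color 3: [7]; color 4: [8]; color 5: [3]; color 6: [5].

χ(G) = 6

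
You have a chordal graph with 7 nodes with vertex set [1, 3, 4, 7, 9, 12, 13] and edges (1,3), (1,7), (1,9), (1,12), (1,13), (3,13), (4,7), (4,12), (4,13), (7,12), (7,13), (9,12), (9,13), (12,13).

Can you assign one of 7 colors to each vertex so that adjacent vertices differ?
Yes, G is 7-colorable

A valid 7-coloring: color 1: [13]; color 2: [3, 12]; color 3: [1, 4]; color 4: [7, 9].
(χ(G) = 4 ≤ 7.)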